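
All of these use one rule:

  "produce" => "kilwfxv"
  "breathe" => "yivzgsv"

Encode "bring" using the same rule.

yirmt

Each pair mirrors across the alphabet (p↔k, r↔i, o↔l): positions sum to 25. Each letter is replaced by its mirror in the alphabet: a↔z, b↔y, c↔x, and so on (the Atbash cipher).
On bring: b↔y, r↔i, i↔r, n↔m, g↔t.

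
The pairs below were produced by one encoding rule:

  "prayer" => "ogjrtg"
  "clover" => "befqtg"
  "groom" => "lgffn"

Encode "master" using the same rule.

p(15)→o(14) and r(17)→g(6) fit y≡9x+9 (mod 26); the inverse of 9 mod 26 is 3. Treating letters as 0–25, the rule is x ↦ 9x + 9 (mod 26).
On master: m(12)→9·12+9≡13=n; a(0)→9·0+9≡9=j; s(18)→9·18+9≡15=p; t(19)→9·19+9≡24=y; e(4)→9·4+9≡19=t; r(17)→9·17+9≡6=g (all mod 26).

njpytg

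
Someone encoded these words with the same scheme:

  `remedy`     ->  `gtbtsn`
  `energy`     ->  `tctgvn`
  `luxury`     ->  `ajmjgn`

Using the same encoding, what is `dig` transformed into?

Compare letters: r→g is +15, e→t is +15, m→b is +15 — a constant shift. Each letter is shifted forward by 15 in the alphabet (a Caesar shift of +15).
On dig: d+15=s, i+15=x, g+15=v.

sxv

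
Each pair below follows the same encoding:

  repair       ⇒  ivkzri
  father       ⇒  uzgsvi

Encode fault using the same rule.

uzfog

Each letter is replaced by its mirror in the alphabet: a↔z, b↔y, c↔x, and so on (the Atbash cipher).
Applying it to fault: f↔u, a↔z, u↔f, l↔o, t↔g.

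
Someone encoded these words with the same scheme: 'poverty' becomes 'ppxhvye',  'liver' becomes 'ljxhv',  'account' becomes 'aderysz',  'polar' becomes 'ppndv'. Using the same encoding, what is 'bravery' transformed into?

The shift increases by 1 at each position, starting from +0: 0, 1, 2, ….
Applying it to bravery: b+0=b, r+1=s, a+2=c, v+3=y, e+4=i, r+5=w, y+6=e.

bscyiwe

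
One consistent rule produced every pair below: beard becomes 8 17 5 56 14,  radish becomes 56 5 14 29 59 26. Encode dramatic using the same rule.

14 56 5 41 5 62 29 11

b(#2)→8 and e(#5)→17: differences scale by 3, so n = 3·pos + 2. Each letter becomes 3×(its alphabet position, a=1..z=26) + 2.
On dramatic: d=4→14, r=18→56, a=1→5, m=13→41, a=1→5, t=20→62, i=9→29, c=3→11.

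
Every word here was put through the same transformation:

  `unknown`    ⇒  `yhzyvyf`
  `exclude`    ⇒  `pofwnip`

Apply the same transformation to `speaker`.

cpvlpad

The output letters match the input read backwards, each shifted +11: unknown reversed is nwonknu. Read the word backwards and shift each letter +11.
For speaker: reverse → rekaeps; then shift: r+11=c, e+11=p, k+11=v, a+11=l, e+11=p, p+11=a, s+11=d.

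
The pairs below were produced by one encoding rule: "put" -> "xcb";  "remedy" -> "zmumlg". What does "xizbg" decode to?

It's a constant shift of +8 (ROT8).
Decoding xizbg: x−8=p, i−8=a, z−8=r, b−8=t, g−8=y.

party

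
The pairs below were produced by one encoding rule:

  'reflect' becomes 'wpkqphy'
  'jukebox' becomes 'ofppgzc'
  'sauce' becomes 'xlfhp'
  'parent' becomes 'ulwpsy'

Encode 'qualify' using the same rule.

The shift depends on letter class: consonant r→w is +5, but vowel e→p is +11. The rule splits by letter class: vowels +11, consonants +5.
Applying it to qualify: q(cons)+5=v, u(vowel)+11=f, a(vowel)+11=l, l(cons)+5=q, i(vowel)+11=t, f(cons)+5=k, y(cons)+5=d.

vflqtkd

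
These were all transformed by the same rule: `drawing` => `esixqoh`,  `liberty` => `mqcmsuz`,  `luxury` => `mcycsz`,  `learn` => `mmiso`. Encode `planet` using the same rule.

qmiomu

The shift depends on letter class: consonant d→e is +1, but vowel a→i is +8. Two shifts are in play — +8 for a/e/i/o/u, +1 for every other letter.
On planet: p(cons)+1=q, l(cons)+1=m, a(vowel)+8=i, n(cons)+1=o, e(vowel)+8=m, t(cons)+1=u.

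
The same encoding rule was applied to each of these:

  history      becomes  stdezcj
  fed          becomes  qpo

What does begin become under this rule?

Compare letters: h→s is +11, i→t is +11, s→d is +11 — a constant shift. Each letter is shifted forward by 11 in the alphabet (a Caesar shift of +11).
Applying it to begin: b+11=m, e+11=p, g+11=r, i+11=t, n+11=y.

mprty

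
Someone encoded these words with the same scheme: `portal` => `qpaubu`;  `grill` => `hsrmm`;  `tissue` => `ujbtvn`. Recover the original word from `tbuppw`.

saloon

Shifts by position in portal: pos 0: p→q (+1), pos 1: o→p (+1), pos 2: r→a (+9), pos 3: t→u (+1), pos 4: a→b (+1), pos 5: l→u (+9) — repeating every 3. The shifts repeat in a cycle of length 3: positions 0,1,… shift by +1, +1, +9, then the pattern repeats.
Undoing it on tbuppw: t−1=s, b−1=a, u−9=l, p−1=o, p−1=o, w−9=n.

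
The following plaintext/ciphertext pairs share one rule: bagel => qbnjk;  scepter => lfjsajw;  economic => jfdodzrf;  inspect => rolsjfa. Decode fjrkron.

b(1)→q(16) and a(0)→b(1) fit y≡15x+1 (mod 26); the inverse of 15 mod 26 is 7. Each letter's alphabet position (a=0..z=25) is mapped through 15·x+1 mod 26 — an affine cipher.
Reversing it on fjrkron: f(5)→7·(5−1)≡2=c; j(9)→7·(9−1)≡4=e; r(17)→7·(17−1)≡8=i; k(10)→7·(10−1)≡11=l; r(17)→7·(17−1)≡8=i; o(14)→7·(14−1)≡13=n; n(13)→7·(13−1)≡6=g (all mod 26).

ceiling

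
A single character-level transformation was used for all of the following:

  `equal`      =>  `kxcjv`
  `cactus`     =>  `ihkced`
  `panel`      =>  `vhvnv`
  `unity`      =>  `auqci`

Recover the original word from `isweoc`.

In equal: e→k is +6, q→x is +7, u→c is +8, a→j is +9 — the shift increases by 1 each position. Each letter shifts forward by (position + 6), i.e. 6, 7, 8, … — the shift grows by one for each successive letter.
Decoding isweoc: i−6=c, s−7=l, w−8=o, e−9=v, o−10=e, c−11=r.

clover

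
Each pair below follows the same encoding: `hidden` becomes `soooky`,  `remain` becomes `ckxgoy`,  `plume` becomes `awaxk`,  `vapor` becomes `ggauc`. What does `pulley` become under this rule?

aawwkj

The shift depends on letter class: consonant h→s is +11, but vowel i→o is +6. The rule splits by letter class: vowels +6, consonants +11.
For pulley: p(cons)+11=a, u(vowel)+6=a, l(cons)+11=w, l(cons)+11=w, e(vowel)+6=k, y(cons)+11=j.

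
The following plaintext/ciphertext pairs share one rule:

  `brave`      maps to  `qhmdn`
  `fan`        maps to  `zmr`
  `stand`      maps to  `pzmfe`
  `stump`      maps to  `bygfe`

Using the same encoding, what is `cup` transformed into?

The output letters match the input read backwards, each shifted +12: brave reversed is evarb. Two steps: reverse the string, then apply a Caesar shift of +12.
For cup: reverse → puc; then shift: p+12=b, u+12=g, c+12=o.

bgo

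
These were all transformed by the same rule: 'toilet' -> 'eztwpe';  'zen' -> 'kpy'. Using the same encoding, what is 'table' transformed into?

elmwp

It's a constant shift of +11 (ROT11).
On table: t+11=e, a+11=l, b+11=m, l+11=w, e+11=p.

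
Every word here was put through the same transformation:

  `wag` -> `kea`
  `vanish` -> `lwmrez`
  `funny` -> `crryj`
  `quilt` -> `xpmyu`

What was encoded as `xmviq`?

merit

The output letters match the input read backwards, each shifted +4: wag reversed is gaw. Read the word backwards and shift each letter +4.
Reversing it on xmviq: shift back: x−4=t, m−4=i, v−4=r, i−4=e, q−4=m → tirem; then reverse → merit.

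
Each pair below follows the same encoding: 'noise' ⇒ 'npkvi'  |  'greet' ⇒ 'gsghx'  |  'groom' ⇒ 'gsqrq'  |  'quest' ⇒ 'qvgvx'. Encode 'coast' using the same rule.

cpcvx

In noise: n→n is +0, o→p is +1, i→k is +2, s→v is +3 — the shift increases by 1 each position. Each letter shifts forward by its position index (0, 1, 2, …) — the shift grows by one for each successive letter.
Applying it to coast: c+0=c, o+1=p, a+2=c, s+3=v, t+4=x.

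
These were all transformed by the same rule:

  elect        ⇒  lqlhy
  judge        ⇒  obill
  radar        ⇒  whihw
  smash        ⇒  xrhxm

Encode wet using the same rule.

The shift depends on letter class: consonant l→q is +5, but vowel e→l is +7. Vowels shift forward by 7 and consonants shift forward by 5.
Applying it to wet: w(cons)+5=b, e(vowel)+7=l, t(cons)+5=y.

bly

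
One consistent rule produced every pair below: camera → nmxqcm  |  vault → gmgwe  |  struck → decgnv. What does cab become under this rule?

nmm

The shift depends on letter class: consonant c→n is +11, but vowel a→m is +12. Two shifts are in play — +12 for a/e/i/o/u, +11 for every other letter.
For cab: c(cons)+11=n, a(vowel)+12=m, b(cons)+11=m.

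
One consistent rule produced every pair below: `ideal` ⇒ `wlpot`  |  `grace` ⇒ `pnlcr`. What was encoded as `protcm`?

bridge

The output letters match the input read backwards, each shifted +11: ideal reversed is laedi. Two steps: reverse the string, then apply a Caesar shift of +11.
Undoing it on protcm: shift back: p−11=e, r−11=g, o−11=d, t−11=i, c−11=r, m−11=b → egdirb; then reverse → bridge.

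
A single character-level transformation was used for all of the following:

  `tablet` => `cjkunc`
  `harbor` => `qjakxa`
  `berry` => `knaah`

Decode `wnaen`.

Compare letters: t→c is +9, a→j is +9, b→k is +9 — a constant shift. It's a constant shift of +9 (ROT9).
Undoing it on wnaen: w−9=n, n−9=e, a−9=r, e−9=v, n−9=e.

nerve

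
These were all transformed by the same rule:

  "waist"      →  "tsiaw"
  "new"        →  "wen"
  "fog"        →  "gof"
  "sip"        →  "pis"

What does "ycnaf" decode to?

fancy

It's just the letters in reverse order.
Undoing it on ycnaf: then reverse → fancy.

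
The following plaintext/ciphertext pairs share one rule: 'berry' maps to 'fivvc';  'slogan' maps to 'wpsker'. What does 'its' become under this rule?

This is a Caesar cipher with shift 4.
On its: i+4=m, t+4=x, s+4=w.

mxw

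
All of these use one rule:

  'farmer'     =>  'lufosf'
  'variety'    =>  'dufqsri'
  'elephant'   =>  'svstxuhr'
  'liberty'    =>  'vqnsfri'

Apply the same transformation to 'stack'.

f(5)→l(11) and a(0)→u(20) fit y≡19x+20 (mod 26); the inverse of 19 mod 26 is 11. Each letter's alphabet position (a=0..z=25) is mapped through 19·x+20 mod 26 — an affine cipher.
For stack: s(18)→19·18+20≡24=y; t(19)→19·19+20≡17=r; a(0)→19·0+20≡20=u; c(2)→19·2+20≡6=g; k(10)→19·10+20≡2=c (all mod 26).

yrugc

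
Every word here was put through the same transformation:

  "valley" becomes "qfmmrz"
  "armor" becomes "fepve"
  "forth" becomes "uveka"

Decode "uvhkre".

v(21)→q(16) and a(0)→f(5) fit y≡3x+5 (mod 26); the inverse of 3 mod 26 is 9. This is an affine cipher: with a=0,…,z=25, each position x becomes (3x+5) mod 26.
Decoding uvhkre: u(20)→9·(20−5)≡5=f; v(21)→9·(21−5)≡14=o; h(7)→9·(7−5)≡18=s; k(10)→9·(10−5)≡19=t; r(17)→9·(17−5)≡4=e; e(4)→9·(4−5)≡17=r (all mod 26).

foster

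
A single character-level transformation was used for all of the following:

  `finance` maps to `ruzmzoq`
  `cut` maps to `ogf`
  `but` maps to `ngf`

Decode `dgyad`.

rumor

It's a constant shift of +12 (ROT12).
Reversing it on dgyad: d−12=r, g−12=u, y−12=m, a−12=o, d−12=r.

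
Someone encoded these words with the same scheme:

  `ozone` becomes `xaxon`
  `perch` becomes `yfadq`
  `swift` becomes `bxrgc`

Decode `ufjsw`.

learn

Shifts by position in ozone: pos 0: o→x (+9), pos 1: z→a (+1), pos 2: o→x (+9), pos 3: n→o (+1) — repeating every 2. The shifts repeat in a cycle of length 2: positions 0,1,… shift by +9, +1, then the pattern repeats.
Undoing it on ufjsw: u−9=l, f−1=e, j−9=a, s−1=r, w−9=n.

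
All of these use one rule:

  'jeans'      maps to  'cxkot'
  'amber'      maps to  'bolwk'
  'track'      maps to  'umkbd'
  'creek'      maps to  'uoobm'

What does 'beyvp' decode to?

flour

The word is reversed, then every letter is shifted forward by 10.
Undoing it on beyvp: shift back: b−10=r, e−10=u, y−10=o, v−10=l, p−10=f → ruolf; then reverse → flour.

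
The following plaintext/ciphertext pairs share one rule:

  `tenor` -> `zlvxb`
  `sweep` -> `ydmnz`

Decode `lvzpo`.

forge

In tenor: t→z is +6, e→l is +7, n→v is +8, o→x is +9 — the shift increases by 1 each position. The shift increases by 1 at each position, starting from +6: 6, 7, 8, ….
Reversing it on lvzpo: l−6=f, v−7=o, z−8=r, p−9=g, o−10=e.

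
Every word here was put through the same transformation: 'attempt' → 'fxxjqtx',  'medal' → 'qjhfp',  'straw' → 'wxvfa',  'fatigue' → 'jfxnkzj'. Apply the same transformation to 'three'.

xlvjj

The shift depends on letter class: consonant t→x is +4, but vowel a→f is +5. Vowels shift forward by 5 and consonants shift forward by 4.
On three: t(cons)+4=x, h(cons)+4=l, r(cons)+4=v, e(vowel)+5=j, e(vowel)+5=j.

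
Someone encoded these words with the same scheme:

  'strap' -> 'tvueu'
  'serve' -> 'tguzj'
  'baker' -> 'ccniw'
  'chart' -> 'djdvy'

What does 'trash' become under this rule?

utdwm

Letter i (0-indexed) is shifted by i+1, so successive shifts are 1, 2, 3, ….
For trash: t+1=u, r+2=t, a+3=d, s+4=w, h+5=m.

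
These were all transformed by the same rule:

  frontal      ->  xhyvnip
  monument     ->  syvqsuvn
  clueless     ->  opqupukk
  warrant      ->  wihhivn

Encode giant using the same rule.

f(5)→x(23) and r(17)→h(7) fit y≡3x+8 (mod 26); the inverse of 3 mod 26 is 9. This is an affine cipher: with a=0,…,z=25, each position x becomes (3x+8) mod 26.
On giant: g(6)→3·6+8≡0=a; i(8)→3·8+8≡6=g; a(0)→3·0+8≡8=i; n(13)→3·13+8≡21=v; t(19)→3·19+8≡13=n (all mod 26).

agivn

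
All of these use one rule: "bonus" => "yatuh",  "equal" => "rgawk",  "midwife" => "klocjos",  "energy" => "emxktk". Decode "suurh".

bloom

Read the word backwards and shift each letter +6.
Decoding suurh: shift back: s−6=m, u−6=o, u−6=o, r−6=l, h−6=b → moolb; then reverse → bloom.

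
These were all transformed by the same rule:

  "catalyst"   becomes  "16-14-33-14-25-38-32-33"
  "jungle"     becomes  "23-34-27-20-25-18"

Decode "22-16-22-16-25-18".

icicle

The number is (letter's place in the alphabet, a=1) + 13.
Decoding 22-16-22-16-25-18: 22→(22−13)÷1=9=i, 16→(16−13)÷1=3=c, 22→(22−13)÷1=9=i, 16→(16−13)÷1=3=c, 25→(25−13)÷1=12=l, 18→(18−13)÷1=5=e.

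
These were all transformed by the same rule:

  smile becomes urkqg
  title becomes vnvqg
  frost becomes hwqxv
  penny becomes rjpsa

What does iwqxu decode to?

Shifts by position in smile: pos 0: s→u (+2), pos 1: m→r (+5), pos 2: i→k (+2), pos 3: l→q (+5) — repeating every 2. The shifts repeat in a cycle of length 2: positions 0,1,… shift by +2, +5, then the pattern repeats.
Decoding iwqxu: i−2=g, w−5=r, q−2=o, x−5=s, u−2=s.

gross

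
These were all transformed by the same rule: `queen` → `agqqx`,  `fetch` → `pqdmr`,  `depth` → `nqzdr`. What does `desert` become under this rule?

nqcqbd

The shift depends on letter class: consonant q→a is +10, but vowel u→g is +12. The rule splits by letter class: vowels +12, consonants +10.
Applying it to desert: d(cons)+10=n, e(vowel)+12=q, s(cons)+10=c, e(vowel)+12=q, r(cons)+10=b, t(cons)+10=d.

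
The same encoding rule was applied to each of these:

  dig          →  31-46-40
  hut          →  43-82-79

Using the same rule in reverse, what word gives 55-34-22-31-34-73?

leader

d(#4)→31 and i(#9)→46: differences scale by 3, so n = 3·pos + 19. Each letter becomes 3×(its alphabet position, a=1..z=26) + 19.
Decoding 55-34-22-31-34-73: 55→(55−19)÷3=12=l, 34→(34−19)÷3=5=e, 22→(22−19)÷3=1=a, 31→(31−19)÷3=4=d, 34→(34−19)÷3=5=e, 73→(73−19)÷3=18=r.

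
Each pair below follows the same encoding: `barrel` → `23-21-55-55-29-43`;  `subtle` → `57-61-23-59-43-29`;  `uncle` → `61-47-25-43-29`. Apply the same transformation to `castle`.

b(#2)→23 and a(#1)→21: differences scale by 2, so n = 2·pos + 19. Each letter becomes 2×(its alphabet position, a=1..z=26) + 19.
Applying it to castle: c=3→25, a=1→21, s=19→57, t=20→59, l=12→43, e=5→29.

25-21-57-59-43-29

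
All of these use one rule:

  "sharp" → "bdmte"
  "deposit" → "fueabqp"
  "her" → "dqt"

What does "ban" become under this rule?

The output letters match the input read backwards, each shifted +12: sharp reversed is prahs. Read the word backwards and shift each letter +12.
On ban: reverse → nab; then shift: n+12=z, a+12=m, b+12=n.

zmn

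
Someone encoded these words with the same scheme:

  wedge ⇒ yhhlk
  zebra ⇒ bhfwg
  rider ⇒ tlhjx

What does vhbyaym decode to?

In wedge: w→y is +2, e→h is +3, d→h is +4, g→l is +5 — the shift increases by 1 each position. Letter i (0-indexed) is shifted by i+2, so successive shifts are 2, 3, 4, ….
Undoing it on vhbyaym: v−2=t, h−3=e, b−4=x, y−5=t, a−6=u, y−7=r, m−8=e.

texture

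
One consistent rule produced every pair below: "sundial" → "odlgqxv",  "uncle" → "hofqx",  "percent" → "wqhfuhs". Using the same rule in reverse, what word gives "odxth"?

Two steps: reverse the string, then apply a Caesar shift of +3.
Reversing it on odxth: shift back: o−3=l, d−3=a, x−3=u, t−3=q, h−3=e → lauqe; then reverse → equal.

equal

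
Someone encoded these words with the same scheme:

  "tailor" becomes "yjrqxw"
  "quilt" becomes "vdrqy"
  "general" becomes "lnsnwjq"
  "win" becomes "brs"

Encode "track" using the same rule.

The shift depends on letter class: consonant t→y is +5, but vowel a→j is +9. Two shifts are in play — +9 for a/e/i/o/u, +5 for every other letter.
On track: t(cons)+5=y, r(cons)+5=w, a(vowel)+9=j, c(cons)+5=h, k(cons)+5=p.

ywjhp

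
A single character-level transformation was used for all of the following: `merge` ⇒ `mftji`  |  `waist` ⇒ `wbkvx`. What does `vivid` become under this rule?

In merge: m→m is +0, e→f is +1, r→t is +2, g→j is +3 — the shift increases by 1 each position. Letter i (0-indexed) is shifted by i+0, so successive shifts are 0, 1, 2, ….
For vivid: v+0=v, i+1=j, v+2=x, i+3=l, d+4=h.

vjxlh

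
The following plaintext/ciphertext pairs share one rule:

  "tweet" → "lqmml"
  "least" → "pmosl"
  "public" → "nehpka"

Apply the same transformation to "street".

slzmml

This is an affine cipher: with a=0,…,z=25, each position x becomes (19x+14) mod 26.
On street: s(18)→19·18+14≡18=s; t(19)→19·19+14≡11=l; r(17)→19·17+14≡25=z; e(4)→19·4+14≡12=m; e(4)→19·4+14≡12=m; t(19)→19·19+14≡11=l (all mod 26).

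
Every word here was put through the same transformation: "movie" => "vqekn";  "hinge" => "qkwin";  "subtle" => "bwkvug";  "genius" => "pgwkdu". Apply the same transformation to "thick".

Shifts by position in movie: pos 0: m→v (+9), pos 1: o→q (+2), pos 2: v→e (+9), pos 3: i→k (+2) — repeating every 2. The shifts repeat in a cycle of length 2: positions 0,1,… shift by +9, +2, then the pattern repeats.
Applying it to thick: t+9=c, h+2=j, i+9=r, c+2=e, k+9=t.

cjret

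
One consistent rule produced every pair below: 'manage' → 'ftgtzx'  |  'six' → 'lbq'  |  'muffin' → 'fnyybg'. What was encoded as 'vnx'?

Each letter is shifted forward by 19 in the alphabet (a Caesar shift of +19).
Reversing it on vnx: v−19=c, n−19=u, x−19=e.

cue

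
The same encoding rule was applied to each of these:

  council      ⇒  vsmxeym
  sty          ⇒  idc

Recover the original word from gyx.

now

The output letters match the input read backwards, each shifted +10: council reversed is licnuoc. Read the word backwards and shift each letter +10.
Undoing it on gyx: shift back: g−10=w, y−10=o, x−10=n → won; then reverse → now.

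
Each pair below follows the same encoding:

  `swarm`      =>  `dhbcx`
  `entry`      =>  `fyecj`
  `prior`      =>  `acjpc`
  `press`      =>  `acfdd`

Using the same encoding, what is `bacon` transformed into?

Two shifts are in play — +1 for a/e/i/o/u, +11 for every other letter.
On bacon: b(cons)+11=m, a(vowel)+1=b, c(cons)+11=n, o(vowel)+1=p, n(cons)+11=y.

mbnpy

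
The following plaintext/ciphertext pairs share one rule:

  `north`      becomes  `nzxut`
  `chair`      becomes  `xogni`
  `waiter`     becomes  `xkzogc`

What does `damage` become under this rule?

kmgsgj

The output letters match the input read backwards, each shifted +6: north reversed is htron. Two steps: reverse the string, then apply a Caesar shift of +6.
On damage: reverse → egamad; then shift: e+6=k, g+6=m, a+6=g, m+6=s, a+6=g, d+6=j.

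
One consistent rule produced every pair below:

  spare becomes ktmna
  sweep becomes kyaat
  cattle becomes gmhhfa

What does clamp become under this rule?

gfmct

s(18)→k(10) and p(15)→t(19) fit y≡23x+12 (mod 26); the inverse of 23 mod 26 is 17. This is an affine cipher: with a=0,…,z=25, each position x becomes (23x+12) mod 26.
Applying it to clamp: c(2)→23·2+12≡6=g; l(11)→23·11+12≡5=f; a(0)→23·0+12≡12=m; m(12)→23·12+12≡2=c; p(15)→23·15+12≡19=t (all mod 26).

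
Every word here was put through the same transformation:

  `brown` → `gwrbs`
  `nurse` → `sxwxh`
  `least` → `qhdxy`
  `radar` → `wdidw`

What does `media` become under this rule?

Vowels shift forward by 3 and consonants shift forward by 5.
On media: m(cons)+5=r, e(vowel)+3=h, d(cons)+5=i, i(vowel)+3=l, a(vowel)+3=d.

rhild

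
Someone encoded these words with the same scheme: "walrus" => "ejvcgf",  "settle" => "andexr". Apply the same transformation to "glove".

The shift increases by 1 at each position, starting from +8: 8, 9, 10, ….
On glove: g+8=o, l+9=u, o+10=y, v+11=g, e+12=q.

ouygq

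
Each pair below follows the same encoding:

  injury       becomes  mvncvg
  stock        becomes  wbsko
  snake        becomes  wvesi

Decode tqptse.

Shifts by position in injury: pos 0: i→m (+4), pos 1: n→v (+8), pos 2: j→n (+4), pos 3: u→c (+8) — repeating every 2. It's a Vigenère-style cipher with numeric key [4,8]: position i shifts by key[i mod 2].
Reversing it on tqptse: t−4=p, q−8=i, p−4=l, t−8=l, s−4=o, e−8=w.

pillow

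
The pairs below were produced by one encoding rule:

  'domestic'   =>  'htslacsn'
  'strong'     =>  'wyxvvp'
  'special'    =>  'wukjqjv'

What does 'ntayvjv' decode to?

journal

In domestic: d→h is +4, o→t is +5, m→s is +6, e→l is +7 — the shift increases by 1 each position. Each letter shifts forward by (position + 4), i.e. 4, 5, 6, … — the shift grows by one for each successive letter.
Reversing it on ntayvjv: n−4=j, t−5=o, a−6=u, y−7=r, v−8=n, j−9=a, v−10=l.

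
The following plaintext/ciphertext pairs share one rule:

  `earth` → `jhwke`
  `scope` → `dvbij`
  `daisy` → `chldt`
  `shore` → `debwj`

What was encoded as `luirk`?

This is an affine cipher: with a=0,…,z=25, each position x becomes (7x+7) mod 26.
Reversing it on luirk: l(11)→15·(11−7)≡8=i; u(20)→15·(20−7)≡13=n; i(8)→15·(8−7)≡15=p; r(17)→15·(17−7)≡20=u; k(10)→15·(10−7)≡19=t (all mod 26).

input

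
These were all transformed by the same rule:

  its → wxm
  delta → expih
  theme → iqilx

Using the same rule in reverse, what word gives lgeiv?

Two steps: reverse the string, then apply a Caesar shift of +4.
Undoing it on lgeiv: shift back: l−4=h, g−4=c, e−4=a, i−4=e, v−4=r → hcaer; then reverse → reach.

reach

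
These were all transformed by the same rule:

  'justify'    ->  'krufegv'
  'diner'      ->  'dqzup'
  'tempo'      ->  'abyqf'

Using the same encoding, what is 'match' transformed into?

tofmy

Two steps: reverse the string, then apply a Caesar shift of +12.
On match: reverse → hctam; then shift: h+12=t, c+12=o, t+12=f, a+12=m, m+12=y.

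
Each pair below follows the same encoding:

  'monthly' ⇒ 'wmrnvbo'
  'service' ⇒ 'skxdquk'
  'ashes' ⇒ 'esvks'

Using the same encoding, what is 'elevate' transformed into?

m(12)→w(22) and o(14)→m(12) fit y≡21x+4 (mod 26); the inverse of 21 mod 26 is 5. This is an affine cipher: with a=0,…,z=25, each position x becomes (21x+4) mod 26.
On elevate: e(4)→21·4+4≡10=k; l(11)→21·11+4≡1=b; e(4)→21·4+4≡10=k; v(21)→21·21+4≡3=d; a(0)→21·0+4≡4=e; t(19)→21·19+4≡13=n; e(4)→21·4+4≡10=k (all mod 26).

kbkdenk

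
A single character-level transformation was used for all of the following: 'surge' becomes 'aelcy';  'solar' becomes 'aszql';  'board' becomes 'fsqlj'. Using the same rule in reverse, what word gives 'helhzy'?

s(18)→a(0) and u(20)→e(4) fit y≡15x+16 (mod 26); the inverse of 15 mod 26 is 7. Each letter's alphabet position (a=0..z=25) is mapped through 15·x+16 mod 26 — an affine cipher.
Decoding helhzy: h(7)→7·(7−16)≡15=p; e(4)→7·(4−16)≡20=u; l(11)→7·(11−16)≡17=r; h(7)→7·(7−16)≡15=p; z(25)→7·(25−16)≡11=l; y(24)→7·(24−16)≡4=e (all mod 26).

purple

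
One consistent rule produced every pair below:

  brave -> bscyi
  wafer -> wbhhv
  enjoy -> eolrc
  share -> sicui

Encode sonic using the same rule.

spplg

Each letter shifts forward by its position index (0, 1, 2, …) — the shift grows by one for each successive letter.
Applying it to sonic: s+0=s, o+1=p, n+2=p, i+3=l, c+4=g.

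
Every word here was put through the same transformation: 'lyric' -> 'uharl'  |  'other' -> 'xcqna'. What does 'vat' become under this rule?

Compare letters: l→u is +9, y→h is +9, r→a is +9 — a constant shift. It's a constant shift of +9 (ROT9).
Applying it to vat: v+9=e, a+9=j, t+9=c.

ejc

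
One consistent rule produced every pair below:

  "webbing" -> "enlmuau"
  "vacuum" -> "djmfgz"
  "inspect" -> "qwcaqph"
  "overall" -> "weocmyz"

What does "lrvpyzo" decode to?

dilemma

In webbing: w→e is +8, e→n is +9, b→l is +10, b→m is +11 — the shift increases by 1 each position. Each letter shifts forward by (position + 8), i.e. 8, 9, 10, … — the shift grows by one for each successive letter.
Reversing it on lrvpyzo: l−8=d, r−9=i, v−10=l, p−11=e, y−12=m, z−13=m, o−14=a.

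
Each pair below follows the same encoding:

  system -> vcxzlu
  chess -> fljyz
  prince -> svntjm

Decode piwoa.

merit

In system: s→v is +3, y→c is +4, s→x is +5, t→z is +6 — the shift increases by 1 each position. Letter i (0-indexed) is shifted by i+3, so successive shifts are 3, 4, 5, ….
Reversing it on piwoa: p−3=m, i−4=e, w−5=r, o−6=i, a−7=t.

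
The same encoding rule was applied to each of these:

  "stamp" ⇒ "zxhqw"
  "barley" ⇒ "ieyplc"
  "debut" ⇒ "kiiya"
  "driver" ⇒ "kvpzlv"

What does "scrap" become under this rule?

zgyew

Shifts by position in stamp: pos 0: s→z (+7), pos 1: t→x (+4), pos 2: a→h (+7), pos 3: m→q (+4) — repeating every 2. The shifts repeat in a cycle of length 2: positions 0,1,… shift by +7, +4, then the pattern repeats.
On scrap: s+7=z, c+4=g, r+7=y, a+4=e, p+7=w.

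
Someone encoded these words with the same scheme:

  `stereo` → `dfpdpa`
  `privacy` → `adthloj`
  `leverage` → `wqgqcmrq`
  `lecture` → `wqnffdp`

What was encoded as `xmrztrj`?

Shifts by position in stereo: pos 0: s→d (+11), pos 1: t→f (+12), pos 2: e→p (+11), pos 3: r→d (+12) — repeating every 2. A repeating key of period 2 is used — shifts +11, +12 over and over.
Reversing it on xmrztrj: x−11=m, m−12=a, r−11=g, z−12=n, t−11=i, r−12=f, j−11=y.

magnify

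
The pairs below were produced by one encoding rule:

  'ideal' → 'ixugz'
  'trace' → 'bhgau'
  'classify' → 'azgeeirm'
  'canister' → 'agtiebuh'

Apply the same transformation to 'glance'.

ozgtau

Treating letters as 0–25, the rule is x ↦ 23x + 6 (mod 26).
For glance: g(6)→23·6+6≡14=o; l(11)→23·11+6≡25=z; a(0)→23·0+6≡6=g; n(13)→23·13+6≡19=t; c(2)→23·2+6≡0=a; e(4)→23·4+6≡20=u (all mod 26).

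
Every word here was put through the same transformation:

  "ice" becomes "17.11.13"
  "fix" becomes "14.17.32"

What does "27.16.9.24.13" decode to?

Letters become their 1-based position plus 8 (so a→9, b→10, …).
Decoding 27.16.9.24.13: 27→(27−8)÷1=19=s, 16→(16−8)÷1=8=h, 9→(9−8)÷1=1=a, 24→(24−8)÷1=16=p, 13→(13−8)÷1=5=e.

shape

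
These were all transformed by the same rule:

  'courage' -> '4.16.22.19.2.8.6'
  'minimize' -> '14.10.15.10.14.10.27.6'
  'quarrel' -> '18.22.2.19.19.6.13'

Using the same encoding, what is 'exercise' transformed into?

6.25.6.19.4.10.20.6

c is letter #3 and maps to 4: an offset of 1. The number is (letter's place in the alphabet, a=1) + 1.
For exercise: e=5→6, x=24→25, e=5→6, r=18→19, c=3→4, i=9→10, s=19→20, e=5→6.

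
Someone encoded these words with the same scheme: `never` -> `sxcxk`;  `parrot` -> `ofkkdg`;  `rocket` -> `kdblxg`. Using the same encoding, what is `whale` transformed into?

n(13)→s(18) and e(4)→x(23) fit y≡11x+5 (mod 26); the inverse of 11 mod 26 is 19. Treating letters as 0–25, the rule is x ↦ 11x + 5 (mod 26).
For whale: w(22)→11·22+5≡13=n; h(7)→11·7+5≡4=e; a(0)→11·0+5≡5=f; l(11)→11·11+5≡22=w; e(4)→11·4+5≡23=x (all mod 26).

nefwx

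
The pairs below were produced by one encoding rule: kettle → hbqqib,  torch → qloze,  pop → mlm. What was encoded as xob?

It's a constant shift of +23 (ROT23).
Reversing it on xob: x−23=a, o−23=r, b−23=e.

are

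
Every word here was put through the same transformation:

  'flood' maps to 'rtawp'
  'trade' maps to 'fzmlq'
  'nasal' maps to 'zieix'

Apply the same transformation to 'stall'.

Shifts by position in flood: pos 0: f→r (+12), pos 1: l→t (+8), pos 2: o→a (+12), pos 3: o→w (+8) — repeating every 2. A repeating key of period 2 is used — shifts +12, +8 over and over.
On stall: s+12=e, t+8=b, a+12=m, l+8=t, l+12=x.

ebmtx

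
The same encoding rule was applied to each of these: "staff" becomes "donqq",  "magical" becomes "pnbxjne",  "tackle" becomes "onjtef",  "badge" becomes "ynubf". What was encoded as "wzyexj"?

s(18)→d(3) and t(19)→o(14) fit y≡11x+13 (mod 26); the inverse of 11 mod 26 is 19. This is an affine cipher: with a=0,…,z=25, each position x becomes (11x+13) mod 26.
Reversing it on wzyexj: w(22)→19·(22−13)≡15=p; z(25)→19·(25−13)≡20=u; y(24)→19·(24−13)≡1=b; e(4)→19·(4−13)≡11=l; x(23)→19·(23−13)≡8=i; j(9)→19·(9−13)≡2=c (all mod 26).

public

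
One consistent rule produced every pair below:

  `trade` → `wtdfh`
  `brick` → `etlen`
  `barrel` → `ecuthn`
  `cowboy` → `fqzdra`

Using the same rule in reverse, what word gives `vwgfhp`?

sudden

Shifts by position in trade: pos 0: t→w (+3), pos 1: r→t (+2), pos 2: a→d (+3), pos 3: d→f (+2) — repeating every 2. The shifts repeat in a cycle of length 2: positions 0,1,… shift by +3, +2, then the pattern repeats.
Reversing it on vwgfhp: v−3=s, w−2=u, g−3=d, f−2=d, h−3=e, p−2=n.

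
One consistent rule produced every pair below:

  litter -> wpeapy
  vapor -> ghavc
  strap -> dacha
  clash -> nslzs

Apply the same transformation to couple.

nvfwwl

Shifts by position in litter: pos 0: l→w (+11), pos 1: i→p (+7), pos 2: t→e (+11), pos 3: t→a (+7) — repeating every 2. A repeating key of period 2 is used — shifts +11, +7 over and over.
For couple: c+11=n, o+7=v, u+11=f, p+7=w, l+11=w, e+7=l.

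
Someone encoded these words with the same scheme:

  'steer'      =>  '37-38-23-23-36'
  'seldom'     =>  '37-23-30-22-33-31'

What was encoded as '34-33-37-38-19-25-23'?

Each letter is replaced by its alphabet position (a=1..z=26) + 18.
Decoding 34-33-37-38-19-25-23: 34→(34−18)÷1=16=p, 33→(33−18)÷1=15=o, 37→(37−18)÷1=19=s, 38→(38−18)÷1=20=t, 19→(19−18)÷1=1=a, 25→(25−18)÷1=7=g, 23→(23−18)÷1=5=e.

postage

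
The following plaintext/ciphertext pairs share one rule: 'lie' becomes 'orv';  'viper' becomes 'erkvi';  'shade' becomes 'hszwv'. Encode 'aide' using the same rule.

This is the alphabet-reversal cipher (Atbash): a becomes z, b becomes y, etc.
Applying it to aide: a↔z, i↔r, d↔w, e↔v.

zrwv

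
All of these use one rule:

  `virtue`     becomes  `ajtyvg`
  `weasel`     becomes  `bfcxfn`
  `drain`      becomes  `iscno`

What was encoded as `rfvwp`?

metro

The shifts repeat in a cycle of length 3: positions 0,1,… shift by +5, +1, +2, then the pattern repeats.
Decoding rfvwp: r−5=m, f−1=e, v−2=t, w−5=r, p−1=o.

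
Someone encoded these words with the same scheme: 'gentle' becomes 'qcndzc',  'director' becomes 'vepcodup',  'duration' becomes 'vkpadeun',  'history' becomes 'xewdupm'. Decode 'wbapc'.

spare

g(6)→q(16) and e(4)→c(2) fit y≡7x+0 (mod 26); the inverse of 7 mod 26 is 15. Treating letters as 0–25, the rule is x ↦ 7x + 0 (mod 26).
Reversing it on wbapc: w(22)→15·(22−0)≡18=s; b(1)→15·(1−0)≡15=p; a(0)→15·(0−0)≡0=a; p(15)→15·(15−0)≡17=r; c(2)→15·(2−0)≡4=e (all mod 26).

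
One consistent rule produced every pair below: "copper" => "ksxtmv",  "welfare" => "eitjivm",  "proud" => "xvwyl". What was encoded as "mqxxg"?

Shifts by position in copper: pos 0: c→k (+8), pos 1: o→s (+4), pos 2: p→x (+8), pos 3: p→t (+4) — repeating every 2. A repeating key of period 2 is used — shifts +8, +4 over and over.
Decoding mqxxg: m−8=e, q−4=m, x−8=p, x−4=t, g−8=y.

empty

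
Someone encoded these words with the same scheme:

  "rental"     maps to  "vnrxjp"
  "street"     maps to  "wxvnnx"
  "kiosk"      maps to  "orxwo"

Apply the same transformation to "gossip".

kxwwrt

The shift depends on letter class: consonant r→v is +4, but vowel e→n is +9. The rule splits by letter class: vowels +9, consonants +4.
On gossip: g(cons)+4=k, o(vowel)+9=x, s(cons)+4=w, s(cons)+4=w, i(vowel)+9=r, p(cons)+4=t.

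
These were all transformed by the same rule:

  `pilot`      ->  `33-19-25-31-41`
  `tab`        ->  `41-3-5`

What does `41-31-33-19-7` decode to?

topic

Each letter becomes 2×(its alphabet position, a=1..z=26) + 1.
Decoding 41-31-33-19-7: 41→(41−1)÷2=20=t, 31→(31−1)÷2=15=o, 33→(33−1)÷2=16=p, 19→(19−1)÷2=9=i, 7→(7−1)÷2=3=c.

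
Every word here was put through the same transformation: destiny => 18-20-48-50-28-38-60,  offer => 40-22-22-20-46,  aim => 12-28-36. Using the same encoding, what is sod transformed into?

48-40-18

d(#4)→18 and e(#5)→20: differences scale by 2, so n = 2·pos + 10. With a=1..z=26, the number is 2·pos + 10.
On sod: s=19→48, o=15→40, d=4→18.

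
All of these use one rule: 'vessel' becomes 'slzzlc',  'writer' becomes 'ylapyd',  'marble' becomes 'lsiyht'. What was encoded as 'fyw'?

pry

The output letters match the input read backwards, each shifted +7: vessel reversed is lessev. The word is reversed, then every letter is shifted forward by 7.
Decoding fyw: shift back: f−7=y, y−7=r, w−7=p → yrp; then reverse → pry.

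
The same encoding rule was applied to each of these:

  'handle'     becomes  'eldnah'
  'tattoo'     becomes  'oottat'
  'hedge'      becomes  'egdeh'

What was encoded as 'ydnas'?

sandy

It's just the letters in reverse order.
Undoing it on ydnas: then reverse → sandy.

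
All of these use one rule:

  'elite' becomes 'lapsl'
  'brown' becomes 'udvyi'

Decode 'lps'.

lie

The output letters match the input read backwards, each shifted +7: elite reversed is etile. Read the word backwards and shift each letter +7.
Decoding lps: shift back: l−7=e, p−7=i, s−7=l → eil; then reverse → lie.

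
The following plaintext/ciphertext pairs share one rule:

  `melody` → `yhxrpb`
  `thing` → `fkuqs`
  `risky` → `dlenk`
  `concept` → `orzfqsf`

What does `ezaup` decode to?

sword

The shifts repeat in a cycle of length 2: positions 0,1,… shift by +12, +3, then the pattern repeats.
Undoing it on ezaup: e−12=s, z−3=w, a−12=o, u−3=r, p−12=d.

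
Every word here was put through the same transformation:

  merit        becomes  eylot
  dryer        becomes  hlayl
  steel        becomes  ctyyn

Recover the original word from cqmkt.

scout

m(12)→e(4) and e(4)→y(24) fit y≡17x+8 (mod 26); the inverse of 17 mod 26 is 23. Treating letters as 0–25, the rule is x ↦ 17x + 8 (mod 26).
Decoding cqmkt: c(2)→23·(2−8)≡18=s; q(16)→23·(16−8)≡2=c; m(12)→23·(12−8)≡14=o; k(10)→23·(10−8)≡20=u; t(19)→23·(19−8)≡19=t (all mod 26).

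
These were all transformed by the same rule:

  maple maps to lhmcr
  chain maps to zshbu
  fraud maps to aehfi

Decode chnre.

m(12)→l(11) and a(0)→h(7) fit y≡9x+7 (mod 26); the inverse of 9 mod 26 is 3. This is an affine cipher: with a=0,…,z=25, each position x becomes (9x+7) mod 26.
Undoing it on chnre: c(2)→3·(2−7)≡11=l; h(7)→3·(7−7)≡0=a; n(13)→3·(13−7)≡18=s; r(17)→3·(17−7)≡4=e; e(4)→3·(4−7)≡17=r (all mod 26).

laser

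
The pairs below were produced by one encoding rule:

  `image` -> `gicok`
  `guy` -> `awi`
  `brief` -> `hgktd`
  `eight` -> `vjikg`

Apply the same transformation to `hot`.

vqj

The output letters match the input read backwards, each shifted +2: image reversed is egami. Read the word backwards and shift each letter +2.
On hot: reverse → toh; then shift: t+2=v, o+2=q, h+2=j.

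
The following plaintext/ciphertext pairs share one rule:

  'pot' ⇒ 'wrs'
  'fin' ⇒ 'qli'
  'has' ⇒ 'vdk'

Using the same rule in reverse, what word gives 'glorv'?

The output letters match the input read backwards, each shifted +3: pot reversed is top. Read the word backwards and shift each letter +3.
Decoding glorv: shift back: g−3=d, l−3=i, o−3=l, r−3=o, v−3=s → dilos; then reverse → solid.

solid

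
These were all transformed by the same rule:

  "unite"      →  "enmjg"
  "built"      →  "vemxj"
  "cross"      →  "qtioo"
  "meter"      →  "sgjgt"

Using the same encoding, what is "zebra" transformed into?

Treating letters as 0–25, the rule is x ↦ 21x + 0 (mod 26).
On zebra: z(25)→21·25+0≡5=f; e(4)→21·4+0≡6=g; b(1)→21·1+0≡21=v; r(17)→21·17+0≡19=t; a(0)→21·0+0≡0=a (all mod 26).

fgvta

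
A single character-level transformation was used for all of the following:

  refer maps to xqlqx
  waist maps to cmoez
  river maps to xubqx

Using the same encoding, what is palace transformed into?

Shifts by position in refer: pos 0: r→x (+6), pos 1: e→q (+12), pos 2: f→l (+6), pos 3: e→q (+12) — repeating every 2. The shifts repeat in a cycle of length 2: positions 0,1,… shift by +6, +12, then the pattern repeats.
For palace: p+6=v, a+12=m, l+6=r, a+12=m, c+6=i, e+12=q.

vmrmiq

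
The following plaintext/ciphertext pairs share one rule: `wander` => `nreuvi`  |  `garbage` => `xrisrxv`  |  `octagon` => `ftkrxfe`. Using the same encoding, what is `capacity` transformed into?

trgrtzkp

Compare letters: w→n is +17, a→r is +17, n→e is +17 — a constant shift. Every letter moves 17 places later in the alphabet, wrapping around z→a.
On capacity: c+17=t, a+17=r, p+17=g, a+17=r, c+17=t, i+17=z, t+17=k, y+17=p.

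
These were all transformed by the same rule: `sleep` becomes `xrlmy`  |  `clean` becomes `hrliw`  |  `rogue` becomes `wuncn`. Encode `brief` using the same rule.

gxpmo

In sleep: s→x is +5, l→r is +6, e→l is +7, e→m is +8 — the shift increases by 1 each position. Letter i (0-indexed) is shifted by i+5, so successive shifts are 5, 6, 7, ….
For brief: b+5=g, r+6=x, i+7=p, e+8=m, f+9=o.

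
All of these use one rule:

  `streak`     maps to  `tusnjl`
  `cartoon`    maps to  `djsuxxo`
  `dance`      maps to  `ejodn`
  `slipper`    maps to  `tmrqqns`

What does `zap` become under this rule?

ajq

The rule splits by letter class: vowels +9, consonants +1.
For zap: z(cons)+1=a, a(vowel)+9=j, p(cons)+1=q.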